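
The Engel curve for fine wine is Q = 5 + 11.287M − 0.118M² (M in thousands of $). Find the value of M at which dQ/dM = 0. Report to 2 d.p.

dQ/dM = 11.287 − 0.236M.
The good is inferior where dQ/dM < 0. Setting dQ/dM = 0 gives M = 11.287 / 0.236 = 47.83.

47.83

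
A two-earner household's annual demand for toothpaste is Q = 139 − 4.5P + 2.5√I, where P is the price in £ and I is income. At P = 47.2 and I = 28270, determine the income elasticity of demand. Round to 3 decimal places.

At P = 47.2, I = 28270: Q = 346.942.
Holding P constant, ∂Q/∂I = 2.5/(2√I) = 0.00743442.
η_I = (∂Q/∂I)·(I/Q) = 0.00743442 × (28270/346.942) = 0.606.

0.606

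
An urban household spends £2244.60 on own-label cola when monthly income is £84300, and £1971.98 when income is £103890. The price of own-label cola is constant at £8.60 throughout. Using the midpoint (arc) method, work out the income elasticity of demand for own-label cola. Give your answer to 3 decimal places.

With a constant price, Q₁ = 2244.60/8.60 = 261.000 and Q₂ = 1971.98/8.60 = 229.300 (equivalently, work directly with expenditure since P cancels).
Midpoint %ΔQ = (1971.98 − 2244.60)/2108.29 = -0.12931; midpoint %ΔI = (103890 − 84300)/94095 = 0.20819.
η = -0.12931 / 0.20819 = -0.621.

-0.621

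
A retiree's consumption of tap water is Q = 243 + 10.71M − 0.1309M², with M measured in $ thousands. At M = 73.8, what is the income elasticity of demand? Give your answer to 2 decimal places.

-1.98

At M = 73.8: Q = 320.4590.
dQ/dM = 10.71 − 0.2618M = -8.61084.
η = (dQ/dM)·(M/Q) = -8.61084 × (73.8/320.4590) = -1.98.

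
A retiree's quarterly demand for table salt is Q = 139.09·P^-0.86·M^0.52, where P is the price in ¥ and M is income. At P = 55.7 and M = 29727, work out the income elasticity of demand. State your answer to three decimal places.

0.520

For a multiplicative demand Q = A·P^α·M^β, the income elasticity is β everywhere.
Here β = 0.52, so η = 0.520.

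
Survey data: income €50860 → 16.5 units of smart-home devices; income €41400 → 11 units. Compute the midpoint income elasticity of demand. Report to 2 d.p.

ΔQ = 11 − 16.5 = -5.5; midpoint Q̄ = (16.5 + 11)/2 = 13.75.
ΔI = 41400 − 50860 = -9460; midpoint Ī = (50860 + 41400)/2 = 46130.
η = (ΔQ/Q̄) ÷ (ΔI/Ī) = (-5.5/13.75) ÷ (-9460/46130) = 1.95.

1.95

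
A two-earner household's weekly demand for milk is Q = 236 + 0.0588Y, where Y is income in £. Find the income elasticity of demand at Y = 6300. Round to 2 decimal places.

0.61

At Y = 6300: Q = 606.440.
dQ/dY = 0.0588.
η = (dQ/dY)·(Y/Q) = 0.0588 × (6300/606.440) = 0.61.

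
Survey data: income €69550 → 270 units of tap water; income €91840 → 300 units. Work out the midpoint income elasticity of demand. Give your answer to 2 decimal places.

0.38

ΔQ = 300 − 270 = 30; midpoint Q̄ = (270 + 300)/2 = 285.
ΔI = 91840 − 69550 = 22290; midpoint Ī = (69550 + 91840)/2 = 80695.
η = (ΔQ/Q̄) ÷ (ΔI/Ī) = (30/285) ÷ (22290/80695) = 0.38.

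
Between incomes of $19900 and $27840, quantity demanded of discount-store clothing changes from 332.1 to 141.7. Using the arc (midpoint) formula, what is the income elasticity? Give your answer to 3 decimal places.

-2.416

ΔQ = 141.7 − 332.1 = -190.4; midpoint Q̄ = (332.1 + 141.7)/2 = 236.9.
ΔI = 27840 − 19900 = 7940; midpoint Ī = (19900 + 27840)/2 = 23870.
η = (ΔQ/Q̄) ÷ (ΔI/Ī) = (-190.4/236.9) ÷ (7940/23870) = -2.416.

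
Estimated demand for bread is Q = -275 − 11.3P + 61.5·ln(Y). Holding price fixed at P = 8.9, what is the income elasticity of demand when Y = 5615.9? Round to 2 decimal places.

At P = 8.9, Y = 5615.9: Q = 155.381.
Holding P constant, ∂Q/∂Y = 61.5/Y = 0.010951.
η_Y = (∂Q/∂Y)·(Y/Q) = 0.010951 × (5615.9/155.381) = 0.40.

0.40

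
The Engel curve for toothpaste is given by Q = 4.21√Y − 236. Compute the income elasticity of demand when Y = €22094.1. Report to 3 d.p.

0.803

At Y = 22094.1: Q = 389.778.
dQ/dY = 4.21/(2√Y) = 0.0141617 at this income.
η = (dQ/dY)·(Y/Q) = 0.0141617 × (22094.1/389.778) = 0.803.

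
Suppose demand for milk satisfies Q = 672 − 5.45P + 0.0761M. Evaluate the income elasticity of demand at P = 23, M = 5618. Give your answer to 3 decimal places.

0.439

At P = 23, M = 5618: Q = 974.180.
Holding P constant, ∂Q/∂M = 0.0761.
η_M = (∂Q/∂M)·(M/Q) = 0.0761 × (5618/974.180) = 0.439.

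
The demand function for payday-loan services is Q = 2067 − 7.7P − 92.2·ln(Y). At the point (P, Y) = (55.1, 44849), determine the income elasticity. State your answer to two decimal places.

-0.14

At P = 55.1, Y = 44849: Q = 655.171.
Holding P constant, ∂Q/∂Y = -92.2/Y = -0.00205579.
η_Y = (∂Q/∂Y)·(Y/Q) = -0.00205579 × (44849/655.171) = -0.14.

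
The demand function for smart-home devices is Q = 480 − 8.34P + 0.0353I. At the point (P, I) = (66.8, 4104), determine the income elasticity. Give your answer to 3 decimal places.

At P = 66.8, I = 4104: Q = 67.759.
Holding P constant, ∂Q/∂I = 0.0353.
η_I = (∂Q/∂I)·(I/Q) = 0.0353 × (4104/67.759) = 2.138.

2.138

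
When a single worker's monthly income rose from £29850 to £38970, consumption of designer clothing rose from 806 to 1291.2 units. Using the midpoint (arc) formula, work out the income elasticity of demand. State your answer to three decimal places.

1.746

ΔQ = 1291.2 − 806 = 485.2; midpoint Q̄ = (806 + 1291.2)/2 = 1048.6.
ΔI = 38970 − 29850 = 9120; midpoint Ī = (29850 + 38970)/2 = 34410.
η = (ΔQ/Q̄) ÷ (ΔI/Ī) = (485.2/1048.6) ÷ (9120/34410) = 1.746.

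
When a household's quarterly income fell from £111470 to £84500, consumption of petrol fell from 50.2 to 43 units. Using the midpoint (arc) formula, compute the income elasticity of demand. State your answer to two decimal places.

ΔQ = 43 − 50.2 = -7.2; midpoint Q̄ = (50.2 + 43)/2 = 46.6.
ΔI = 84500 − 111470 = -26970; midpoint Ī = (111470 + 84500)/2 = 97985.
η = (ΔQ/Q̄) ÷ (ΔI/Ī) = (-7.2/46.6) ÷ (-26970/97985) = 0.56.

0.56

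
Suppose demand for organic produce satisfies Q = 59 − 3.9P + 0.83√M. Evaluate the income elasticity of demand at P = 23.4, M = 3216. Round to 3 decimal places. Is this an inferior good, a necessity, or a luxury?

1.589 (luxury)

At P = 23.4, M = 3216: Q = 14.809.
Holding P constant, ∂Q/∂M = 0.83/(2√M) = 0.00731796.
η_M = (∂Q/∂M)·(M/Q) = 0.00731796 × (3216/14.809) = 1.589.
Since η > 1, this is a luxury.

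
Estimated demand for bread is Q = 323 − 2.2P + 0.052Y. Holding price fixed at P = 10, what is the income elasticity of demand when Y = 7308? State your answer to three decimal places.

At P = 10, Y = 7308: Q = 681.016.
Holding P constant, ∂Q/∂Y = 0.052.
η_Y = (∂Q/∂Y)·(Y/Q) = 0.052 × (7308/681.016) = 0.558.

0.558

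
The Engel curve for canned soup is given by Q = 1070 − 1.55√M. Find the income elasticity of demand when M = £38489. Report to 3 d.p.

-0.199

At M = 38489: Q = 765.911.
dQ/dM = -1.55/(2√M) = -0.00395033 at this income.
η = (dQ/dM)·(M/Q) = -0.00395033 × (38489/765.911) = -0.199.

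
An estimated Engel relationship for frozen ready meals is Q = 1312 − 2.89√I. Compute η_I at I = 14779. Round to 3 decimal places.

-0.183

At I = 14779: Q = 960.666.
dQ/dI = -2.89/(2√I) = -0.0118863 at this income.
η = (dQ/dI)·(I/Q) = -0.0118863 × (14779/960.666) = -0.183.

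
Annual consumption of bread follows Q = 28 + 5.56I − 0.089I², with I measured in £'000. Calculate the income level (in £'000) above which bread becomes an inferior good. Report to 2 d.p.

dQ/dI = 5.56 − 0.178I.
The good is inferior where dQ/dI < 0. Setting dQ/dI = 0 gives I = 5.56 / 0.178 = 31.24.

31.24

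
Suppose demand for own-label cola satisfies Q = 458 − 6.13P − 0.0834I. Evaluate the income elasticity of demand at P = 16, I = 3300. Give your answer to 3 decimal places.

At P = 16, I = 3300: Q = 84.700.
Holding P constant, ∂Q/∂I = −0.0834.
η_I = (∂Q/∂I)·(I/Q) = -0.0834 × (3300/84.700) = -3.249.

-3.249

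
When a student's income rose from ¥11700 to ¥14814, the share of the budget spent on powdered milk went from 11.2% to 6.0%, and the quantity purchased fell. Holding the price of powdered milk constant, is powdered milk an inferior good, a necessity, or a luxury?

Quantity demanded falls as income rises, so η < 0.

inferior good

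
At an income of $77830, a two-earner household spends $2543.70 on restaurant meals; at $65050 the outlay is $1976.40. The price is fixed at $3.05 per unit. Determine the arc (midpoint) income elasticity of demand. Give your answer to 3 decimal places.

1.403

With a constant price, Q₁ = 2543.70/3.05 = 834.000 and Q₂ = 1976.40/3.05 = 648.000 (equivalently, work directly with expenditure since P cancels).
Midpoint %ΔQ = (1976.40 − 2543.70)/2260.05 = -0.25101; midpoint %ΔI = (65050 − 77830)/71440 = -0.17889.
η = -0.25101 / -0.17889 = 1.403.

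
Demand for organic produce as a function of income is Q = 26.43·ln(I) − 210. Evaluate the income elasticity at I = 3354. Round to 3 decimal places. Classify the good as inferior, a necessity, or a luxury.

5.801 (luxury)

At I = 3354: Q = 4.556.
dQ/dI = 26.43/I = 0.00788014 at this income.
η = (dQ/dI)·(I/Q) = 0.00788014 × (3354/4.556) = 5.801.
Since η > 1, the good is a luxury.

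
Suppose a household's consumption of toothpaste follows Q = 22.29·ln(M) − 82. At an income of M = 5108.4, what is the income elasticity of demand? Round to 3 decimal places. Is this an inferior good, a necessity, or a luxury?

At M = 5108.4: Q = 108.326.
dQ/dM = 22.29/M = 0.0043634 at this income.
η = (dQ/dM)·(M/Q) = 0.0043634 × (5108.4/108.326) = 0.206.
Since 0 < η < 1, the good is a necessity.

0.206 (necessity)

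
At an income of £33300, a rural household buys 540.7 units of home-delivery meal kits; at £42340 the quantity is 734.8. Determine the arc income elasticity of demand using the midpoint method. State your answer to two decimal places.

ΔQ = 734.8 − 540.7 = 194.1; midpoint Q̄ = (540.7 + 734.8)/2 = 637.75.
ΔI = 42340 − 33300 = 9040; midpoint Ī = (33300 + 42340)/2 = 37820.
η = (ΔQ/Q̄) ÷ (ΔI/Ī) = (194.1/637.75) ÷ (9040/37820) = 1.27.

1.27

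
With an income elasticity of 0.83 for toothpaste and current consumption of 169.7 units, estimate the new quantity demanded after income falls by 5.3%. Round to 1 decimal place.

162.2

%ΔQ ≈ η × %ΔI = 0.83 × (-5.3%) = -4.399%.
New Q ≈ 169.7 × (1 − 0.04399) = 162.2.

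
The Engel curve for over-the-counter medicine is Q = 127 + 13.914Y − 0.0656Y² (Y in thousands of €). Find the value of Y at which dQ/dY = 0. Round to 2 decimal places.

dQ/dY = 13.914 − 0.1312Y.
The good is inferior where dQ/dY < 0. Setting dQ/dY = 0 gives Y = 13.914 / 0.1312 = 106.05.

106.05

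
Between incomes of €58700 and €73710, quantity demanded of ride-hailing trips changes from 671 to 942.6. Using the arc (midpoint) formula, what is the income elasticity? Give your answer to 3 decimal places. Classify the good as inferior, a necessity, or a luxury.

ΔQ = 942.6 − 671 = 271.6; midpoint Q̄ = (671 + 942.6)/2 = 806.8.
ΔI = 73710 − 58700 = 15010; midpoint Ī = (58700 + 73710)/2 = 66205.
η = (ΔQ/Q̄) ÷ (ΔI/Ī) = (271.6/806.8) ÷ (15010/66205) = 1.485.
η > 1 ⇒ luxury.

1.485 (luxury)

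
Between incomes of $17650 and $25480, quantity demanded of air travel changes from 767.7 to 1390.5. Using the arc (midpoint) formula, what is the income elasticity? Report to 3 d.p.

1.590

ΔQ = 1390.5 − 767.7 = 622.8; midpoint Q̄ = (767.7 + 1390.5)/2 = 1079.1.
ΔI = 25480 − 17650 = 7830; midpoint Ī = (17650 + 25480)/2 = 21565.
η = (ΔQ/Q̄) ÷ (ΔI/Ī) = (622.8/1079.1) ÷ (7830/21565) = 1.590.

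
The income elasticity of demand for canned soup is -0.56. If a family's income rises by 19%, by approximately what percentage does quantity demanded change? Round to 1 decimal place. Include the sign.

-10.6%

%ΔQ ≈ η × %ΔI = -0.56 × 19% = -10.6%.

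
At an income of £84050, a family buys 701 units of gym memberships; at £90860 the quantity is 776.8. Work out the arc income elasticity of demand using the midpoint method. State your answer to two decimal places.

ΔQ = 776.8 − 701 = 75.8; midpoint Q̄ = (701 + 776.8)/2 = 738.9.
ΔI = 90860 − 84050 = 6810; midpoint Ī = (84050 + 90860)/2 = 87455.
η = (ΔQ/Q̄) ÷ (ΔI/Ī) = (75.8/738.9) ÷ (6810/87455) = 1.32.

1.32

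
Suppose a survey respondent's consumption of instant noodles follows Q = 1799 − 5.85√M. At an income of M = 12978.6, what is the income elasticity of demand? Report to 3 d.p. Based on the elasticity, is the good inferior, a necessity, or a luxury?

At M = 12978.6: Q = 1132.547.
dQ/dM = -5.85/(2√M) = -0.0256751 at this income.
η = (dQ/dM)·(M/Q) = -0.0256751 × (12978.6/1132.547) = -0.294.
Since η < 0, the good is an inferior good.

-0.294 (inferior good)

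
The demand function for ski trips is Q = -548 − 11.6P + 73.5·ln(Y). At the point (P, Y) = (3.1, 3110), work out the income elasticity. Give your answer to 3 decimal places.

At P = 3.1, Y = 3110: Q = 7.155.
Holding P constant, ∂Q/∂Y = 73.5/Y = 0.0236334.
η_Y = (∂Q/∂Y)·(Y/Q) = 0.0236334 × (3110/7.155) = 10.273.

10.273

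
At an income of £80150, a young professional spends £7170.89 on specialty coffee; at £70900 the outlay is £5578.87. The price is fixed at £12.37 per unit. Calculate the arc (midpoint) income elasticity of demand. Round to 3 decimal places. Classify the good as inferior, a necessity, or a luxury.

With a constant price, Q₁ = 7170.89/12.37 = 579.700 and Q₂ = 5578.87/12.37 = 451.000 (equivalently, work directly with expenditure since P cancels).
Midpoint %ΔQ = (5578.87 − 7170.89)/6374.88 = -0.24973; midpoint %ΔI = (70900 − 80150)/75525 = -0.12248.
η = -0.24973 / -0.12248 = 2.039.
η > 1 ⇒ luxury.

2.039 (luxury)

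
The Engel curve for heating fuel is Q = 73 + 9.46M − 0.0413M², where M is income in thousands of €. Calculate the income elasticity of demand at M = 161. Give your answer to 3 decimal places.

At M = 161: Q = 525.5227.
dQ/dM = 9.46 − 0.0826M = -3.83860.
η = (dQ/dM)·(M/Q) = -3.83860 × (161/525.5227) = -1.176.

-1.176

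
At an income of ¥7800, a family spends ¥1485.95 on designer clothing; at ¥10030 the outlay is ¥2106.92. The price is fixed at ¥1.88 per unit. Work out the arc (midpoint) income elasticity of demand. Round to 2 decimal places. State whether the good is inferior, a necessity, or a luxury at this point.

1.38 (luxury)

With a constant price, Q₁ = 1485.95/1.88 = 790.399 and Q₂ = 2106.92/1.88 = 1120.702 (equivalently, work directly with expenditure since P cancels).
Midpoint %ΔQ = (2106.92 − 1485.95)/1796.44 = 0.34567; midpoint %ΔI = (10030 − 7800)/8915 = 0.25014.
η = 0.34567 / 0.25014 = 1.38.
η > 1 ⇒ luxury.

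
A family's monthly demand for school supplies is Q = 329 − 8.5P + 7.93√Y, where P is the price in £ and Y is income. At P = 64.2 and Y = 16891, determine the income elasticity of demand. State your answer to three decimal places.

At P = 64.2, Y = 16891: Q = 813.925.
Holding P constant, ∂Q/∂Y = 7.93/(2√Y) = 0.0305081.
η_Y = (∂Q/∂Y)·(Y/Q) = 0.0305081 × (16891/813.925) = 0.633.

0.633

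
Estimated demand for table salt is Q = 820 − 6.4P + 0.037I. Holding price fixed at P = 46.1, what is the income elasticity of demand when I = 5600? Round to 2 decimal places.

At P = 46.1, I = 5600: Q = 732.160.
Holding P constant, ∂Q/∂I = 0.037.
η_I = (∂Q/∂I)·(I/Q) = 0.037 × (5600/732.160) = 0.28.

0.28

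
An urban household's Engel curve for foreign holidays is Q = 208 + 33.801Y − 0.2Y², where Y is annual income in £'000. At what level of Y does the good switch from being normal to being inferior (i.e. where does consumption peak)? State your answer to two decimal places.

84.50

dQ/dY = 33.801 − 0.4Y.
The good is inferior where dQ/dY < 0. Setting dQ/dY = 0 gives Y = 33.801 / 0.4 = 84.50.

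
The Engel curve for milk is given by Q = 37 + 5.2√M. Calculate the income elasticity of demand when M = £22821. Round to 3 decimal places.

0.478

At M = 22821: Q = 822.544.
dQ/dM = 5.2/(2√M) = 0.017211 at this income.
η = (dQ/dM)·(M/Q) = 0.017211 × (22821/822.544) = 0.478.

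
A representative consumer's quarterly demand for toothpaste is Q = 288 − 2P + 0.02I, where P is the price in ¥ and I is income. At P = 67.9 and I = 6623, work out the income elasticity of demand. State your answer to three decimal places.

0.465

At P = 67.9, I = 6623: Q = 284.660.
Holding P constant, ∂Q/∂I = 0.02.
η_I = (∂Q/∂I)·(I/Q) = 0.02 × (6623/284.660) = 0.465.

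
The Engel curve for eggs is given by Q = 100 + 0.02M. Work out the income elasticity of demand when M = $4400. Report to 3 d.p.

0.468

At M = 4400: Q = 188.000.
dQ/dM = 0.02.
η = (dQ/dM)·(M/Q) = 0.02 × (4400/188.000) = 0.468.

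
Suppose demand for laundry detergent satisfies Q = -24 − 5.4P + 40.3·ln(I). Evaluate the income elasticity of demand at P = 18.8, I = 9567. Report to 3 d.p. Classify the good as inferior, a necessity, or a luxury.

0.165 (necessity)

At P = 18.8, I = 9567: Q = 243.873.
Holding P constant, ∂Q/∂I = 40.3/I = 0.0042124.
η_I = (∂Q/∂I)·(I/Q) = 0.0042124 × (9567/243.873) = 0.165.
Since 0 < η < 1, this is a necessity.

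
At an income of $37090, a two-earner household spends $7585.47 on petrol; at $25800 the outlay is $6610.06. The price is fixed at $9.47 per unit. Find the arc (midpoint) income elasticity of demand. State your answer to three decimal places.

With a constant price, Q₁ = 7585.47/9.47 = 801.000 and Q₂ = 6610.06/9.47 = 698.000 (equivalently, work directly with expenditure since P cancels).
Midpoint %ΔQ = (6610.06 − 7585.47)/7097.77 = -0.13742; midpoint %ΔI = (25800 − 37090)/31445 = -0.35904.
η = -0.13742 / -0.35904 = 0.383.

0.383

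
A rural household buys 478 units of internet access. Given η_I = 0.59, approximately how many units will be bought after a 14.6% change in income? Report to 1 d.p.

%ΔQ ≈ η × %ΔI = 0.59 × 14.6% = 8.614%.
New Q ≈ 478 × (1 + 0.08614) = 519.2.

519.2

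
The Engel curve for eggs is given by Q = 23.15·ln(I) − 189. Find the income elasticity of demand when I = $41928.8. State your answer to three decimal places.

0.403

At I = 41928.8: Q = 57.402.
dQ/dI = 23.15/I = 0.000552126 at this income.
η = (dQ/dI)·(I/Q) = 0.000552126 × (41928.8/57.402) = 0.403.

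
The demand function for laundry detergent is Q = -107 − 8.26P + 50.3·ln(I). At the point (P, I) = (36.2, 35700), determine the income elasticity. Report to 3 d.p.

At P = 36.2, I = 35700: Q = 121.278.
Holding P constant, ∂Q/∂I = 50.3/I = 0.00140896.
η_I = (∂Q/∂I)·(I/Q) = 0.00140896 × (35700/121.278) = 0.415.

0.415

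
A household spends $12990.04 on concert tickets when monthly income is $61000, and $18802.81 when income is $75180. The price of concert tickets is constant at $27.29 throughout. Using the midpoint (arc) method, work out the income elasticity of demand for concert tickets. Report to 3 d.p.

1.756

With a constant price, Q₁ = 12990.04/27.29 = 476.000 and Q₂ = 18802.81/27.29 = 689.000 (equivalently, work directly with expenditure since P cancels).
Midpoint %ΔQ = (18802.81 − 12990.04)/15896.43 = 0.36567; midpoint %ΔI = (75180 − 61000)/68090 = 0.20825.
η = 0.36567 / 0.20825 = 1.756.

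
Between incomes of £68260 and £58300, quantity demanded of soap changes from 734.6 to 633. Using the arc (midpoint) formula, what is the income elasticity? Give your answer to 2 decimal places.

0.94

ΔQ = 633 − 734.6 = -101.6; midpoint Q̄ = (734.6 + 633)/2 = 683.8.
ΔI = 58300 − 68260 = -9960; midpoint Ī = (68260 + 58300)/2 = 63280.
η = (ΔQ/Q̄) ÷ (ΔI/Ī) = (-101.6/683.8) ÷ (-9960/63280) = 0.94.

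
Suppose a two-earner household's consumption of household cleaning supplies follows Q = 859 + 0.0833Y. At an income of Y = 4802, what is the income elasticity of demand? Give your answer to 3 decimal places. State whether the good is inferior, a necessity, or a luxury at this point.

At Y = 4802: Q = 1259.007.
dQ/dY = 0.0833.
η = (dQ/dY)·(Y/Q) = 0.0833 × (4802/1259.007) = 0.318.
Since 0 < η < 1, the good is a necessity.

0.318 (necessity)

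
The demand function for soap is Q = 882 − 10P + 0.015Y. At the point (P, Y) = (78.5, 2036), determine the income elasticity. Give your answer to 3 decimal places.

0.239

At P = 78.5, Y = 2036: Q = 127.540.
Holding P constant, ∂Q/∂Y = 0.015.
η_Y = (∂Q/∂Y)·(Y/Q) = 0.015 × (2036/127.540) = 0.239.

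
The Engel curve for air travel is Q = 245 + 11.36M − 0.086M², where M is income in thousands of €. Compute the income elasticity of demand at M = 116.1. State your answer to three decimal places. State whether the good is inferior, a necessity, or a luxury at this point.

At M = 116.1: Q = 404.6839.
dQ/dM = 11.36 − 0.172M = -8.60920.
η = (dQ/dM)·(M/Q) = -8.60920 × (116.1/404.6839) = -2.470.
η < 0 ⇒ inferior good.

-2.470 (inferior good)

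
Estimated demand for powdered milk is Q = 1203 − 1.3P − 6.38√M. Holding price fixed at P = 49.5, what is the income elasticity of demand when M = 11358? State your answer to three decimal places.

-0.741

At P = 49.5, M = 11358: Q = 458.708.
Holding P constant, ∂Q/∂M = -6.38/(2√M) = -0.0299323.
η_M = (∂Q/∂M)·(M/Q) = -0.0299323 × (11358/458.708) = -0.741.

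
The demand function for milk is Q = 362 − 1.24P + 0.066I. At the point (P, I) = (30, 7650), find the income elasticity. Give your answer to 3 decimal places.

At P = 30, I = 7650: Q = 829.700.
Holding P constant, ∂Q/∂I = 0.066.
η_I = (∂Q/∂I)·(I/Q) = 0.066 × (7650/829.700) = 0.609.

0.609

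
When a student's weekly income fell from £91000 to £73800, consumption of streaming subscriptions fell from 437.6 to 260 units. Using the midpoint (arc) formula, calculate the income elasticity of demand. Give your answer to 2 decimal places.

ΔQ = 260 − 437.6 = -177.6; midpoint Q̄ = (437.6 + 260)/2 = 348.8.
ΔI = 73800 − 91000 = -17200; midpoint Ī = (91000 + 73800)/2 = 82400.
η = (ΔQ/Q̄) ÷ (ΔI/Ī) = (-177.6/348.8) ÷ (-17200/82400) = 2.44.

2.44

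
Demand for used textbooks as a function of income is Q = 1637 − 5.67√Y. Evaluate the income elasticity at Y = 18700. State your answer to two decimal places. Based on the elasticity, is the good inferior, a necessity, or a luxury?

At Y = 18700: Q = 861.639.
dQ/dY = -5.67/(2√Y) = -0.0207316 at this income.
η = (dQ/dY)·(Y/Q) = -0.0207316 × (18700/861.639) = -0.45.
Since η < 0, the good is an inferior good.

-0.45 (inferior good)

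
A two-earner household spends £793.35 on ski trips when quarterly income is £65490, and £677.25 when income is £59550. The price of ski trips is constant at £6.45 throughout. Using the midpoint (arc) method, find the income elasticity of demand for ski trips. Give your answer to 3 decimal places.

With a constant price, Q₁ = 793.35/6.45 = 123.000 and Q₂ = 677.25/6.45 = 105.000 (equivalently, work directly with expenditure since P cancels).
Midpoint %ΔQ = (677.25 − 793.35)/735.30 = -0.15789; midpoint %ΔI = (59550 − 65490)/62520 = -0.09501.
η = -0.15789 / -0.09501 = 1.662.

1.662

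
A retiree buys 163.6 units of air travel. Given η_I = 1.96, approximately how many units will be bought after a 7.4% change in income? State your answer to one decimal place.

%ΔQ ≈ η × %ΔI = 1.96 × 7.4% = 14.504%.
New Q ≈ 163.6 × (1 + 0.14504) = 187.3.

187.3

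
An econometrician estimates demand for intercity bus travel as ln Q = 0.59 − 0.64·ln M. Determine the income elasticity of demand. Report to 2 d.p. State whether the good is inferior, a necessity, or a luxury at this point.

-0.64 (inferior good)

In a log-linear demand, the coefficient on ln M is the income elasticity.
So η = -0.64.
η < 0 ⇒ inferior good.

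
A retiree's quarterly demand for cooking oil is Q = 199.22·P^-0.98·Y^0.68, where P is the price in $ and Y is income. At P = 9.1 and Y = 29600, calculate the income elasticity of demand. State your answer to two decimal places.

For a multiplicative demand Q = A·P^α·Y^β, the income elasticity is β everywhere.
Here β = 0.68, so η = 0.68.

0.68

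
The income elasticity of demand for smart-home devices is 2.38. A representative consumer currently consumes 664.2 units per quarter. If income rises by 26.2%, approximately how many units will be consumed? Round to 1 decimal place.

%ΔQ ≈ η × %ΔI = 2.38 × 26.2% = 62.356%.
New Q ≈ 664.2 × (1 + 0.62356) = 1078.4.

1078.4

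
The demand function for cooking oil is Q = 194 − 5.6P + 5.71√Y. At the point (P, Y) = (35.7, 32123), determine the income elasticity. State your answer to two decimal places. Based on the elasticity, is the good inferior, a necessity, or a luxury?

0.50 (necessity)

At P = 35.7, Y = 32123: Q = 1017.477.
Holding P constant, ∂Q/∂Y = 5.71/(2√Y) = 0.0159294.
η_Y = (∂Q/∂Y)·(Y/Q) = 0.0159294 × (32123/1017.477) = 0.50.
Since 0 < η < 1, this is a necessity.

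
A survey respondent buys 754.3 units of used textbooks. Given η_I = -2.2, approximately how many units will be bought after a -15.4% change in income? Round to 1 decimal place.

1009.9

%ΔQ ≈ η × %ΔI = -2.2 × (-15.4%) = 33.88%.
New Q ≈ 754.3 × (1 + 0.3388) = 1009.9.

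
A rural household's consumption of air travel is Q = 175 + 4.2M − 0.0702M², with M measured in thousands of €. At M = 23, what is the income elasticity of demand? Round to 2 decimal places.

At M = 23: Q = 234.4642.
dQ/dM = 4.2 − 0.1404M = 0.97080.
η = (dQ/dM)·(M/Q) = 0.97080 × (23/234.4642) = 0.10.

0.10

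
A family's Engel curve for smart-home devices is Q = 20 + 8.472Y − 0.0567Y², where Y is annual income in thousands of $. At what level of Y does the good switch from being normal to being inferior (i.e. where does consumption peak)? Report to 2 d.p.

dQ/dY = 8.472 − 0.1134Y.
The good is inferior where dQ/dY < 0. Setting dQ/dY = 0 gives Y = 8.472 / 0.1134 = 74.71.

74.71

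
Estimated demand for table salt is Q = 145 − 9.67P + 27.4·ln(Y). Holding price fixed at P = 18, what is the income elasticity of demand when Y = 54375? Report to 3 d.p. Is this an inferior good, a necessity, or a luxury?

At P = 18, Y = 54375: Q = 269.700.
Holding P constant, ∂Q/∂Y = 27.4/Y = 0.000503908.
η_Y = (∂Q/∂Y)·(Y/Q) = 0.000503908 × (54375/269.700) = 0.102.
Since 0 < η < 1, this is a necessity.

0.102 (necessity)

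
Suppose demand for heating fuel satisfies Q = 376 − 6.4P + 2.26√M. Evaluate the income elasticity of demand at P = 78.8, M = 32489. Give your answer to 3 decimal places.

0.730

At P = 78.8, M = 32489: Q = 279.038.
Holding P constant, ∂Q/∂M = 2.26/(2√M) = 0.00626917.
η_M = (∂Q/∂M)·(M/Q) = 0.00626917 × (32489/279.038) = 0.730.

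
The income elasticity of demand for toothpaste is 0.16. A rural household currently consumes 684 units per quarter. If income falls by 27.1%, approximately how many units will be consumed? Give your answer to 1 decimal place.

%ΔQ ≈ η × %ΔI = 0.16 × (-27.1%) = -4.336%.
New Q ≈ 684 × (1 − 0.04336) = 654.3.

654.3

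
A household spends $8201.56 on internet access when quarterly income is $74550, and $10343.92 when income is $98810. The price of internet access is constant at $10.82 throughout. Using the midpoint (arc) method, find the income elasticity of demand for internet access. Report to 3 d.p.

0.825

With a constant price, Q₁ = 8201.56/10.82 = 758.000 and Q₂ = 10343.92/10.82 = 956.000 (equivalently, work directly with expenditure since P cancels).
Midpoint %ΔQ = (10343.92 − 8201.56)/9272.74 = 0.23104; midpoint %ΔI = (98810 − 74550)/86680 = 0.27988.
η = 0.23104 / 0.27988 = 0.825.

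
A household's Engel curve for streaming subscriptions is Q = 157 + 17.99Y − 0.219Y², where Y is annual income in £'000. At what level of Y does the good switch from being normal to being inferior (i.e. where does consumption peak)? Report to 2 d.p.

41.07

dQ/dY = 17.99 − 0.438Y.
The good is inferior where dQ/dY < 0. Setting dQ/dY = 0 gives Y = 17.99 / 0.438 = 41.07.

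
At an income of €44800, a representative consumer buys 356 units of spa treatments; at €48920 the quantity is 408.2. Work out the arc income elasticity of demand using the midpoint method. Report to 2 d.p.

ΔQ = 408.2 − 356 = 52.2; midpoint Q̄ = (356 + 408.2)/2 = 382.1.
ΔI = 48920 − 44800 = 4120; midpoint Ī = (44800 + 48920)/2 = 46860.
η = (ΔQ/Q̄) ÷ (ΔI/Ī) = (52.2/382.1) ÷ (4120/46860) = 1.55.

1.55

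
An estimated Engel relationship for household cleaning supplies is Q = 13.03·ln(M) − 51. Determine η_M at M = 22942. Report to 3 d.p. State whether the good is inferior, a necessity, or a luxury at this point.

0.163 (necessity)

At M = 22942: Q = 79.831.
dQ/dM = 13.03/M = 0.000567954 at this income.
η = (dQ/dM)·(M/Q) = 0.000567954 × (22942/79.831) = 0.163.
Since 0 < η < 1, the good is a necessity.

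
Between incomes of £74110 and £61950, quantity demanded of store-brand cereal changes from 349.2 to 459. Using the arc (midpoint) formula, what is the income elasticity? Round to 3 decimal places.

-1.520

ΔQ = 459 − 349.2 = 109.8; midpoint Q̄ = (349.2 + 459)/2 = 404.1.
ΔI = 61950 − 74110 = -12160; midpoint Ī = (74110 + 61950)/2 = 68030.
η = (ΔQ/Q̄) ÷ (ΔI/Ī) = (109.8/404.1) ÷ (-12160/68030) = -1.520.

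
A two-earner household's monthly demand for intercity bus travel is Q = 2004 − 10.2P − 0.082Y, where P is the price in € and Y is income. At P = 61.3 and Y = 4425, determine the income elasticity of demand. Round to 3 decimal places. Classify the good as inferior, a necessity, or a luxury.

At P = 61.3, Y = 4425: Q = 1015.890.
Holding P constant, ∂Q/∂Y = −0.082.
η_Y = (∂Q/∂Y)·(Y/Q) = -0.082 × (4425/1015.890) = -0.357.
Since η < 0, this is an inferior good.

-0.357 (inferior good)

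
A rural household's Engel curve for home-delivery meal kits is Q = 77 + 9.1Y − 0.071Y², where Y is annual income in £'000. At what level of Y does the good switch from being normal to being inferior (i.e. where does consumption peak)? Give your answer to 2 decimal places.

64.08

dQ/dY = 9.1 − 0.142Y.
The good is inferior where dQ/dY < 0. Setting dQ/dY = 0 gives Y = 9.1 / 0.142 = 64.08.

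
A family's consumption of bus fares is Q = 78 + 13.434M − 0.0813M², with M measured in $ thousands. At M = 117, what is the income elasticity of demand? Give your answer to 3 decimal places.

-1.218

At M = 117: Q = 536.8623.
dQ/dM = 13.434 − 0.1626M = -5.59020.
η = (dQ/dM)·(M/Q) = -5.59020 × (117/536.8623) = -1.218.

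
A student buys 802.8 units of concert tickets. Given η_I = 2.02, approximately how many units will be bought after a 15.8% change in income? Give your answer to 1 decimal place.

%ΔQ ≈ η × %ΔI = 2.02 × 15.8% = 31.916%.
New Q ≈ 802.8 × (1 + 0.31916) = 1059.0.

1059.0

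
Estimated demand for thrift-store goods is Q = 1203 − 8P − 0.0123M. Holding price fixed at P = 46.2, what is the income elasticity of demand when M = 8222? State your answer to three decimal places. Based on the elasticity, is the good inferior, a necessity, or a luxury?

At P = 46.2, M = 8222: Q = 732.269.
Holding P constant, ∂Q/∂M = −0.0123.
η_M = (∂Q/∂M)·(M/Q) = -0.0123 × (8222/732.269) = -0.138.
Since η < 0, this is an inferior good.

-0.138 (inferior good)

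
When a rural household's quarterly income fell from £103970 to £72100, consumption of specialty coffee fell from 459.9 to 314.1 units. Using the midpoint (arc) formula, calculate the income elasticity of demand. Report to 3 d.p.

ΔQ = 314.1 − 459.9 = -145.8; midpoint Q̄ = (459.9 + 314.1)/2 = 387.
ΔI = 72100 − 103970 = -31870; midpoint Ī = (103970 + 72100)/2 = 88035.
η = (ΔQ/Q̄) ÷ (ΔI/Ī) = (-145.8/387) ÷ (-31870/88035) = 1.041.

1.041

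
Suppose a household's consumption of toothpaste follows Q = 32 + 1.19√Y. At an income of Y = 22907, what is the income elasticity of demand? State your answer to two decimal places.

At Y = 22907: Q = 212.107.
dQ/dY = 1.19/(2√Y) = 0.00393127 at this income.
η = (dQ/dY)·(Y/Q) = 0.00393127 × (22907/212.107) = 0.42.

0.42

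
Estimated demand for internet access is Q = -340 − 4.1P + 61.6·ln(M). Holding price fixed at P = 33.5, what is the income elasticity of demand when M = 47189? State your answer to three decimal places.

0.332

At P = 33.5, M = 47189: Q = 185.584.
Holding P constant, ∂Q/∂M = 61.6/M = 0.00130539.
η_M = (∂Q/∂M)·(M/Q) = 0.00130539 × (47189/185.584) = 0.332.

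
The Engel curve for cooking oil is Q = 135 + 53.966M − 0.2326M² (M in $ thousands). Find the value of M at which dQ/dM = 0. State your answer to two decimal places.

116.01

dQ/dM = 53.966 − 0.4652M.
The good is inferior where dQ/dM < 0. Setting dQ/dM = 0 gives M = 53.966 / 0.4652 = 116.01.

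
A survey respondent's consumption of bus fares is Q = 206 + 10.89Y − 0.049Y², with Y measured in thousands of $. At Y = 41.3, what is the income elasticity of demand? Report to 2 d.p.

0.49

At Y = 41.3: Q = 572.1782.
dQ/dY = 10.89 − 0.098Y = 6.84260.
η = (dQ/dY)·(Y/Q) = 6.84260 × (41.3/572.1782) = 0.49.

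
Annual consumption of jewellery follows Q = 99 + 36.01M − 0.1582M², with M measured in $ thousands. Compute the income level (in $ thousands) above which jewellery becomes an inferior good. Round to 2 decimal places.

dQ/dM = 36.01 − 0.3164M.
The good is inferior where dQ/dM < 0. Setting dQ/dM = 0 gives M = 36.01 / 0.3164 = 113.81.

113.81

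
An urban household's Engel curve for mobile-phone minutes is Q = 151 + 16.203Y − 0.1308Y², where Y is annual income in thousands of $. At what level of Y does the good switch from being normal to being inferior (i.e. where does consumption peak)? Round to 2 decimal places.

61.94

dQ/dY = 16.203 − 0.2616Y.
The good is inferior where dQ/dY < 0. Setting dQ/dY = 0 gives Y = 16.203 / 0.2616 = 61.94.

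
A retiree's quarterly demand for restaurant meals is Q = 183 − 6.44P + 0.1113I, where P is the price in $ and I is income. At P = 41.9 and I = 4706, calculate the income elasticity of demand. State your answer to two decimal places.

1.20

At P = 41.9, I = 4706: Q = 436.942.
Holding P constant, ∂Q/∂I = 0.1113.
η_I = (∂Q/∂I)·(I/Q) = 0.1113 × (4706/436.942) = 1.20.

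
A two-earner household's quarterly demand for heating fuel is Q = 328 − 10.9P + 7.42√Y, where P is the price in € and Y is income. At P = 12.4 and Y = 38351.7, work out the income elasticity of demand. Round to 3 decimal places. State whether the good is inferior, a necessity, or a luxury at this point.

At P = 12.4, Y = 38351.7: Q = 1645.942.
Holding P constant, ∂Q/∂Y = 7.42/(2√Y) = 0.0189444.
η_Y = (∂Q/∂Y)·(Y/Q) = 0.0189444 × (38351.7/1645.942) = 0.441.
Since 0 < η < 1, this is a necessity.

0.441 (necessity)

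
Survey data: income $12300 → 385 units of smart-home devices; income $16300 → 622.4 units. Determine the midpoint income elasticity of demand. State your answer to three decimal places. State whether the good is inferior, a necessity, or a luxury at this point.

1.685 (luxury)

ΔQ = 622.4 − 385 = 237.4; midpoint Q̄ = (385 + 622.4)/2 = 503.7.
ΔI = 16300 − 12300 = 4000; midpoint Ī = (12300 + 16300)/2 = 14300.
η = (ΔQ/Q̄) ÷ (ΔI/Ī) = (237.4/503.7) ÷ (4000/14300) = 1.685.
η > 1 ⇒ luxury.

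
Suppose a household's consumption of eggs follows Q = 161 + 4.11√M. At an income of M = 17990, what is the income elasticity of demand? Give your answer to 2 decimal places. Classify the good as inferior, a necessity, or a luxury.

At M = 17990: Q = 712.261.
dQ/dM = 4.11/(2√M) = 0.0153213 at this income.
η = (dQ/dM)·(M/Q) = 0.0153213 × (17990/712.261) = 0.39.
Since 0 < η < 1, the good is a necessity.

0.39 (necessity)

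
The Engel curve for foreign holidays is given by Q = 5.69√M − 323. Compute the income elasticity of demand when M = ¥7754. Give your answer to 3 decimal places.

At M = 7754: Q = 178.043.
dQ/dM = 5.69/(2√M) = 0.0323087 at this income.
η = (dQ/dM)·(M/Q) = 0.0323087 × (7754/178.043) = 1.407.

1.407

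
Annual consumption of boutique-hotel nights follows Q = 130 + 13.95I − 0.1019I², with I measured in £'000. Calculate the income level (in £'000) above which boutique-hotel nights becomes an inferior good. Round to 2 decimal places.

dQ/dI = 13.95 − 0.2038I.
The good is inferior where dQ/dI < 0. Setting dQ/dI = 0 gives I = 13.95 / 0.2038 = 68.45.

68.45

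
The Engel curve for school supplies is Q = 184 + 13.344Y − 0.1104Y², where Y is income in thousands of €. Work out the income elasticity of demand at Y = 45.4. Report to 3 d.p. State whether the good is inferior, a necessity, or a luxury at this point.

At Y = 45.4: Q = 562.2655.
dQ/dY = 13.344 − 0.2208Y = 3.31968.
η = (dQ/dY)·(Y/Q) = 3.31968 × (45.4/562.2655) = 0.268.
0 < η < 1 ⇒ necessity.

0.268 (necessity)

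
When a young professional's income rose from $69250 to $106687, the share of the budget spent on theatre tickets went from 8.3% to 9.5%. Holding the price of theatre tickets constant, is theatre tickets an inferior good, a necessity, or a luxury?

luxury

The budget share rises as income rises, so η > 1.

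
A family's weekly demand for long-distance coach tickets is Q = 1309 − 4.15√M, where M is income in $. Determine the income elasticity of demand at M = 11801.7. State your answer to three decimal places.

-0.263

At M = 11801.7: Q = 858.162.
dQ/dM = -4.15/(2√M) = -0.0191005 at this income.
η = (dQ/dM)·(M/Q) = -0.0191005 × (11801.7/858.162) = -0.263.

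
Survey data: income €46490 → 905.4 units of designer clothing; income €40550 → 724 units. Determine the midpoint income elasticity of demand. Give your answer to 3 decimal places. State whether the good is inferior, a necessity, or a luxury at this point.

1.631 (luxury)

ΔQ = 724 − 905.4 = -181.4; midpoint Q̄ = (905.4 + 724)/2 = 814.7.
ΔI = 40550 − 46490 = -5940; midpoint Ī = (46490 + 40550)/2 = 43520.
η = (ΔQ/Q̄) ÷ (ΔI/Ī) = (-181.4/814.7) ÷ (-5940/43520) = 1.631.
η > 1 ⇒ luxury.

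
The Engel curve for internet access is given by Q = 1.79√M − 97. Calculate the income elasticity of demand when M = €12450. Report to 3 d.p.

At M = 12450: Q = 102.727.
dQ/dM = 1.79/(2√M) = 0.00802118 at this income.
η = (dQ/dM)·(M/Q) = 0.00802118 × (12450/102.727) = 0.972.

0.972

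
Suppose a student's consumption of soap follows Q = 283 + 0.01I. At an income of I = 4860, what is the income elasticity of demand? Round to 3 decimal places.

At I = 4860: Q = 331.600.
dQ/dI = 0.01.
η = (dQ/dI)·(I/Q) = 0.01 × (4860/331.600) = 0.147.

0.147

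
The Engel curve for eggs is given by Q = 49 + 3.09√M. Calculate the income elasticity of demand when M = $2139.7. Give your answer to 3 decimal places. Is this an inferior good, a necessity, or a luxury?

At M = 2139.7: Q = 191.934.
dQ/dM = 3.09/(2√M) = 0.0334004 at this income.
η = (dQ/dM)·(M/Q) = 0.0334004 × (2139.7/191.934) = 0.372.
Since 0 < η < 1, the good is a necessity.

0.372 (necessity)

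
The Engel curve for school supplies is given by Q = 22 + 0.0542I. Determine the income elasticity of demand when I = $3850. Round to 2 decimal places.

At I = 3850: Q = 230.670.
dQ/dI = 0.0542.
η = (dQ/dI)·(I/Q) = 0.0542 × (3850/230.670) = 0.90.

0.90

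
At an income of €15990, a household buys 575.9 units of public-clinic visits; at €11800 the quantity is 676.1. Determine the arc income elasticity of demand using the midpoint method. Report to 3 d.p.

-0.531

ΔQ = 676.1 − 575.9 = 100.2; midpoint Q̄ = (575.9 + 676.1)/2 = 626.
ΔI = 11800 − 15990 = -4190; midpoint Ī = (15990 + 11800)/2 = 13895.
η = (ΔQ/Q̄) ÷ (ΔI/Ī) = (100.2/626) ÷ (-4190/13895) = -0.531.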